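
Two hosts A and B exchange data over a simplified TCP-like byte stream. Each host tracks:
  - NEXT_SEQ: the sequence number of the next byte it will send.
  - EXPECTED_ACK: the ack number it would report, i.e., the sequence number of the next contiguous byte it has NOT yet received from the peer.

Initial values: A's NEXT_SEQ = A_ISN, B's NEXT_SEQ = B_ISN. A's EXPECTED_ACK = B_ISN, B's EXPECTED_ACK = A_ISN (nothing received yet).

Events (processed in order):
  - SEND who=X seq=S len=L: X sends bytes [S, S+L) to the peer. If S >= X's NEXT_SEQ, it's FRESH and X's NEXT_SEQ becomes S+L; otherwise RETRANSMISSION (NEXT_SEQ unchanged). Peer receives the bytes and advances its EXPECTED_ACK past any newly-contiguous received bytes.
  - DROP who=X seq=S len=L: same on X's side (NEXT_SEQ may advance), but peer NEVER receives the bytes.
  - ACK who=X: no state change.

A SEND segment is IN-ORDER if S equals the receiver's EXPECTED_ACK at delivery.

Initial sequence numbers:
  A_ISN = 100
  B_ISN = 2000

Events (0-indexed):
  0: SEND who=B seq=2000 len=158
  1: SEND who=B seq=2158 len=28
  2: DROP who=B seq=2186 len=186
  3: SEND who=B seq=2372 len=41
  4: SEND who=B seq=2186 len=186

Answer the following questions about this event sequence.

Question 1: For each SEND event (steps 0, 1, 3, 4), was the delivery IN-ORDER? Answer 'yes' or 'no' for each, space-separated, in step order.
Step 0: SEND seq=2000 -> in-order
Step 1: SEND seq=2158 -> in-order
Step 3: SEND seq=2372 -> out-of-order
Step 4: SEND seq=2186 -> in-order

Answer: yes yes no yes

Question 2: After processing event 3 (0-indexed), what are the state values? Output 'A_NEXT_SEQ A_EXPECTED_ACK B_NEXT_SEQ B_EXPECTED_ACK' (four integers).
After event 0: A_seq=100 A_ack=2158 B_seq=2158 B_ack=100
After event 1: A_seq=100 A_ack=2186 B_seq=2186 B_ack=100
After event 2: A_seq=100 A_ack=2186 B_seq=2372 B_ack=100
After event 3: A_seq=100 A_ack=2186 B_seq=2413 B_ack=100

100 2186 2413 100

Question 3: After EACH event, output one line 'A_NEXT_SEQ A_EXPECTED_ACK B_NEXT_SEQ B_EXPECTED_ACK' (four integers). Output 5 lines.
100 2158 2158 100
100 2186 2186 100
100 2186 2372 100
100 2186 2413 100
100 2413 2413 100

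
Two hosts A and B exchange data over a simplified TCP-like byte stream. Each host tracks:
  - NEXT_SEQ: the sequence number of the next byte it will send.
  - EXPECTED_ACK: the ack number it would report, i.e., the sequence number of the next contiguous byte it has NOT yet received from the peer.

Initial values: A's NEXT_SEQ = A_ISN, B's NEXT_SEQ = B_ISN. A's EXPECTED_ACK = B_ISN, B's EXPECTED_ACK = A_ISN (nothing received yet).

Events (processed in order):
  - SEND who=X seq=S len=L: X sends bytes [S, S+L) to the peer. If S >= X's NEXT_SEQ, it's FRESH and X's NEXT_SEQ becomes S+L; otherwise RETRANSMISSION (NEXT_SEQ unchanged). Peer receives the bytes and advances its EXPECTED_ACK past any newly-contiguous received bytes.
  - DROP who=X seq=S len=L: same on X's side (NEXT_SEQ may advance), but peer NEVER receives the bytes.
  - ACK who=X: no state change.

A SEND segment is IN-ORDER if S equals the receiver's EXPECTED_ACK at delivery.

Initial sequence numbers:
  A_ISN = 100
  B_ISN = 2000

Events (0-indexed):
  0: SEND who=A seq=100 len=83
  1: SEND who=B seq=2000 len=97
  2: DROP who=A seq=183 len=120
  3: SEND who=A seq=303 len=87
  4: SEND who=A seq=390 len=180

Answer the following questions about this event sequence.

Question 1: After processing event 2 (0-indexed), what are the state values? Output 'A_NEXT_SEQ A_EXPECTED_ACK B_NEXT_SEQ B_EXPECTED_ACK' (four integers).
After event 0: A_seq=183 A_ack=2000 B_seq=2000 B_ack=183
After event 1: A_seq=183 A_ack=2097 B_seq=2097 B_ack=183
After event 2: A_seq=303 A_ack=2097 B_seq=2097 B_ack=183

303 2097 2097 183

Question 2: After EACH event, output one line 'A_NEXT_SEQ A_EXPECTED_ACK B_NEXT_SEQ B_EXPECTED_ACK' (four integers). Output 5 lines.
183 2000 2000 183
183 2097 2097 183
303 2097 2097 183
390 2097 2097 183
570 2097 2097 183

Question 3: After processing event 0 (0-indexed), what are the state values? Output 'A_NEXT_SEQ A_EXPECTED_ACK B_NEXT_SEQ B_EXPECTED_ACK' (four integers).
After event 0: A_seq=183 A_ack=2000 B_seq=2000 B_ack=183

183 2000 2000 183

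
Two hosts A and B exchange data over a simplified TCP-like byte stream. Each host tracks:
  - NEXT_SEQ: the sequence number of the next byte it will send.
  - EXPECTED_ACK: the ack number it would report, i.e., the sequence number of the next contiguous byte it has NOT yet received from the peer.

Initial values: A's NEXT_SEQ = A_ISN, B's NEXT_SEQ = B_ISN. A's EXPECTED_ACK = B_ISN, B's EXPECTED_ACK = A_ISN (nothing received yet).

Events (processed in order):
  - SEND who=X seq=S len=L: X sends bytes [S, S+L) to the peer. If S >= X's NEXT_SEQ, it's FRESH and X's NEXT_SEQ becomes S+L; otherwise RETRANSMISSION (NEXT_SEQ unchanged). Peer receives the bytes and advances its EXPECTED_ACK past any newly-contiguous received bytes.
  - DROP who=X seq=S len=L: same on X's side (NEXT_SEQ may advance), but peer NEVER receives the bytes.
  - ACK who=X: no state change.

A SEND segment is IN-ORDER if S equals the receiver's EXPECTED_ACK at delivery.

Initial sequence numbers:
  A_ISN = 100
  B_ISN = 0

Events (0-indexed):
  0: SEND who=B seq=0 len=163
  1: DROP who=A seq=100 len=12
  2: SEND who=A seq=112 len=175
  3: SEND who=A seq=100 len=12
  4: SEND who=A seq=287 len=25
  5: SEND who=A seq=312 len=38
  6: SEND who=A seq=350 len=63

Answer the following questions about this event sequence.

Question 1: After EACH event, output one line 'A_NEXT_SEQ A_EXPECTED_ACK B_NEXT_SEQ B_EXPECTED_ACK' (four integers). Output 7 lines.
100 163 163 100
112 163 163 100
287 163 163 100
287 163 163 287
312 163 163 312
350 163 163 350
413 163 163 413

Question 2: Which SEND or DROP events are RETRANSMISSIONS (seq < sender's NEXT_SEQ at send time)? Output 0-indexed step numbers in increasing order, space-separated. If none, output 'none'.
Answer: 3

Derivation:
Step 0: SEND seq=0 -> fresh
Step 1: DROP seq=100 -> fresh
Step 2: SEND seq=112 -> fresh
Step 3: SEND seq=100 -> retransmit
Step 4: SEND seq=287 -> fresh
Step 5: SEND seq=312 -> fresh
Step 6: SEND seq=350 -> fresh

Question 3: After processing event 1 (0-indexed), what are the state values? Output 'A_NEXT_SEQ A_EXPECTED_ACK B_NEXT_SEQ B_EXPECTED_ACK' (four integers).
After event 0: A_seq=100 A_ack=163 B_seq=163 B_ack=100
After event 1: A_seq=112 A_ack=163 B_seq=163 B_ack=100

112 163 163 100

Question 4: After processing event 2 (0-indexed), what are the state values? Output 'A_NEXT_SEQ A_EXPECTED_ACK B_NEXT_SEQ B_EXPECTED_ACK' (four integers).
After event 0: A_seq=100 A_ack=163 B_seq=163 B_ack=100
After event 1: A_seq=112 A_ack=163 B_seq=163 B_ack=100
After event 2: A_seq=287 A_ack=163 B_seq=163 B_ack=100

287 163 163 100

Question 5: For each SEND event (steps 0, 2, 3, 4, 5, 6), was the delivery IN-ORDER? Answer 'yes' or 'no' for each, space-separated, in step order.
Step 0: SEND seq=0 -> in-order
Step 2: SEND seq=112 -> out-of-order
Step 3: SEND seq=100 -> in-order
Step 4: SEND seq=287 -> in-order
Step 5: SEND seq=312 -> in-order
Step 6: SEND seq=350 -> in-order

Answer: yes no yes yes yes yes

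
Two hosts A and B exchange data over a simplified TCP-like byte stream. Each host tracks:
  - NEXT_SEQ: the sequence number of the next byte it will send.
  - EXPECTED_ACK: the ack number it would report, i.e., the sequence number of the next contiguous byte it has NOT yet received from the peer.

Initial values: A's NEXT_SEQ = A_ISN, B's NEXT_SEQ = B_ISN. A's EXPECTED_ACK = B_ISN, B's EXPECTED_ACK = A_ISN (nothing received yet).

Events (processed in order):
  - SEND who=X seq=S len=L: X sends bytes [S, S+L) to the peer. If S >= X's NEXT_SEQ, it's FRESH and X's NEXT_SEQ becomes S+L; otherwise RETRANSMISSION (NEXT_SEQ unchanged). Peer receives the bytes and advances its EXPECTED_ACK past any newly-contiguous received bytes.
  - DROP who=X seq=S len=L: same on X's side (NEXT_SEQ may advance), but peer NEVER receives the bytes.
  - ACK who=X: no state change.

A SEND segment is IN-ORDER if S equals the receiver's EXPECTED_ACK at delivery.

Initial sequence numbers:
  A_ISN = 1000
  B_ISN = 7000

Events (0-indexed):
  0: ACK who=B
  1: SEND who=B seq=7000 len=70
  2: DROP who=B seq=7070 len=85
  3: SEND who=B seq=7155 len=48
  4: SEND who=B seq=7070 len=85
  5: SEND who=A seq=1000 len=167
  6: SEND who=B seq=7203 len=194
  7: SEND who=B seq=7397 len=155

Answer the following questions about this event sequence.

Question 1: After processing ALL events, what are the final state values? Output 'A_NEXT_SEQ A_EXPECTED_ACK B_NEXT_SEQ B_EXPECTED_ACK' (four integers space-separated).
Answer: 1167 7552 7552 1167

Derivation:
After event 0: A_seq=1000 A_ack=7000 B_seq=7000 B_ack=1000
After event 1: A_seq=1000 A_ack=7070 B_seq=7070 B_ack=1000
After event 2: A_seq=1000 A_ack=7070 B_seq=7155 B_ack=1000
After event 3: A_seq=1000 A_ack=7070 B_seq=7203 B_ack=1000
After event 4: A_seq=1000 A_ack=7203 B_seq=7203 B_ack=1000
After event 5: A_seq=1167 A_ack=7203 B_seq=7203 B_ack=1167
After event 6: A_seq=1167 A_ack=7397 B_seq=7397 B_ack=1167
After event 7: A_seq=1167 A_ack=7552 B_seq=7552 B_ack=1167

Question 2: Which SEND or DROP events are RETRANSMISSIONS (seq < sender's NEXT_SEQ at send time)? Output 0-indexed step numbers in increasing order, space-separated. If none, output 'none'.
Answer: 4

Derivation:
Step 1: SEND seq=7000 -> fresh
Step 2: DROP seq=7070 -> fresh
Step 3: SEND seq=7155 -> fresh
Step 4: SEND seq=7070 -> retransmit
Step 5: SEND seq=1000 -> fresh
Step 6: SEND seq=7203 -> fresh
Step 7: SEND seq=7397 -> fresh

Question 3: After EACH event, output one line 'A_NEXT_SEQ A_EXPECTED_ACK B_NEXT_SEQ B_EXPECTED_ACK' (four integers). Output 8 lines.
1000 7000 7000 1000
1000 7070 7070 1000
1000 7070 7155 1000
1000 7070 7203 1000
1000 7203 7203 1000
1167 7203 7203 1167
1167 7397 7397 1167
1167 7552 7552 1167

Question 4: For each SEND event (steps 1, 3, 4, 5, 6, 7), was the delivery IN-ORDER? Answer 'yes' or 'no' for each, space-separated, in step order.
Answer: yes no yes yes yes yes

Derivation:
Step 1: SEND seq=7000 -> in-order
Step 3: SEND seq=7155 -> out-of-order
Step 4: SEND seq=7070 -> in-order
Step 5: SEND seq=1000 -> in-order
Step 6: SEND seq=7203 -> in-order
Step 7: SEND seq=7397 -> in-order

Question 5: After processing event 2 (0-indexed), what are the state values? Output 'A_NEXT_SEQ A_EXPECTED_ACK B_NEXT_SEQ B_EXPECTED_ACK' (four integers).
After event 0: A_seq=1000 A_ack=7000 B_seq=7000 B_ack=1000
After event 1: A_seq=1000 A_ack=7070 B_seq=7070 B_ack=1000
After event 2: A_seq=1000 A_ack=7070 B_seq=7155 B_ack=1000

1000 7070 7155 1000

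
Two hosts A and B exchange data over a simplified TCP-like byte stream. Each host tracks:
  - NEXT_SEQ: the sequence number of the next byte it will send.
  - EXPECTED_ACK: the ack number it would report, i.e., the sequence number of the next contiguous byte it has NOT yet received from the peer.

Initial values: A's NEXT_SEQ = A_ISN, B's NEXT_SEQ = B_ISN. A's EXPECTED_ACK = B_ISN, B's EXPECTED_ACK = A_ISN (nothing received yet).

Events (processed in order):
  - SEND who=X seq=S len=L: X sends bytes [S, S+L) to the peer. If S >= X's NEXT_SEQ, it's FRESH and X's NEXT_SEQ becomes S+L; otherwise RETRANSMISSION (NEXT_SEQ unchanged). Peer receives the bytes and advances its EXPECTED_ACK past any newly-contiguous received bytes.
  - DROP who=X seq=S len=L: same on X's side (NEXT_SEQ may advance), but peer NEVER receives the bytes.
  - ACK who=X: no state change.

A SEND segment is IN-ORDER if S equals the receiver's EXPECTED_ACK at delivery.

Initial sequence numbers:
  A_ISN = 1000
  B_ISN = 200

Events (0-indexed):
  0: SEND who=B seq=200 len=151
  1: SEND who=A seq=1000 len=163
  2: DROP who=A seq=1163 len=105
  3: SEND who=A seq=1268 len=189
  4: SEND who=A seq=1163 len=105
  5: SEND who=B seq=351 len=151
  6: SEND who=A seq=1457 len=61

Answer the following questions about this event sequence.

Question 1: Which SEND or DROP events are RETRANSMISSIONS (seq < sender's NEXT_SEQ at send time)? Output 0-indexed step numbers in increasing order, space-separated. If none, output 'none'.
Step 0: SEND seq=200 -> fresh
Step 1: SEND seq=1000 -> fresh
Step 2: DROP seq=1163 -> fresh
Step 3: SEND seq=1268 -> fresh
Step 4: SEND seq=1163 -> retransmit
Step 5: SEND seq=351 -> fresh
Step 6: SEND seq=1457 -> fresh

Answer: 4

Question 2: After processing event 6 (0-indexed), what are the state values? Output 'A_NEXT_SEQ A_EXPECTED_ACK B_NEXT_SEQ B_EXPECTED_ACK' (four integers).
After event 0: A_seq=1000 A_ack=351 B_seq=351 B_ack=1000
After event 1: A_seq=1163 A_ack=351 B_seq=351 B_ack=1163
After event 2: A_seq=1268 A_ack=351 B_seq=351 B_ack=1163
After event 3: A_seq=1457 A_ack=351 B_seq=351 B_ack=1163
After event 4: A_seq=1457 A_ack=351 B_seq=351 B_ack=1457
After event 5: A_seq=1457 A_ack=502 B_seq=502 B_ack=1457
After event 6: A_seq=1518 A_ack=502 B_seq=502 B_ack=1518

1518 502 502 1518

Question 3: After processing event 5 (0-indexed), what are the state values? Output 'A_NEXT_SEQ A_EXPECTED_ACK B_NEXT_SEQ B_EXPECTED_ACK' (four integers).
After event 0: A_seq=1000 A_ack=351 B_seq=351 B_ack=1000
After event 1: A_seq=1163 A_ack=351 B_seq=351 B_ack=1163
After event 2: A_seq=1268 A_ack=351 B_seq=351 B_ack=1163
After event 3: A_seq=1457 A_ack=351 B_seq=351 B_ack=1163
After event 4: A_seq=1457 A_ack=351 B_seq=351 B_ack=1457
After event 5: A_seq=1457 A_ack=502 B_seq=502 B_ack=1457

1457 502 502 1457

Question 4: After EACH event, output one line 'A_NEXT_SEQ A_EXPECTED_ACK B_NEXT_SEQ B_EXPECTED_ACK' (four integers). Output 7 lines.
1000 351 351 1000
1163 351 351 1163
1268 351 351 1163
1457 351 351 1163
1457 351 351 1457
1457 502 502 1457
1518 502 502 1518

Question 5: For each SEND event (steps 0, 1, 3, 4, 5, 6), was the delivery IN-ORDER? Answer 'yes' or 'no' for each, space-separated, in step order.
Step 0: SEND seq=200 -> in-order
Step 1: SEND seq=1000 -> in-order
Step 3: SEND seq=1268 -> out-of-order
Step 4: SEND seq=1163 -> in-order
Step 5: SEND seq=351 -> in-order
Step 6: SEND seq=1457 -> in-order

Answer: yes yes no yes yes yes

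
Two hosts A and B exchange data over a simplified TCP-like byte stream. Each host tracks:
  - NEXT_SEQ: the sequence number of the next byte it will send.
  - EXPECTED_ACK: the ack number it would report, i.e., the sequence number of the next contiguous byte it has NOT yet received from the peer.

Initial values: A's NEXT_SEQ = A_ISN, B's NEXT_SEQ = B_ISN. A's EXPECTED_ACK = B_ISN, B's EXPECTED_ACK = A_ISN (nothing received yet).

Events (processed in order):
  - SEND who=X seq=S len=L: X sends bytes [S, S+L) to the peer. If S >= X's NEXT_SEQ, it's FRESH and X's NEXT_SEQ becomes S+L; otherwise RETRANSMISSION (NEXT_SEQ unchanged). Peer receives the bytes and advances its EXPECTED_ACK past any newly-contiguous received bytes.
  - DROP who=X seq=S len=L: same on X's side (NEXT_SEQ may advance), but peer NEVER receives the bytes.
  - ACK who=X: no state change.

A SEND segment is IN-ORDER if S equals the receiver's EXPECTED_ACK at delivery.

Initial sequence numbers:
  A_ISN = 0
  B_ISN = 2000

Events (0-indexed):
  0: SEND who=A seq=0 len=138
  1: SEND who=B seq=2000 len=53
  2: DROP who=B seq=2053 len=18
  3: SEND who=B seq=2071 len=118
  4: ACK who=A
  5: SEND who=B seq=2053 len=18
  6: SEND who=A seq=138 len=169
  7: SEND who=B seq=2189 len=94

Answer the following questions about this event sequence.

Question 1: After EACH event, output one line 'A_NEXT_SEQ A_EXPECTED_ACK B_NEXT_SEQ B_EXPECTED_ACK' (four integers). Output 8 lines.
138 2000 2000 138
138 2053 2053 138
138 2053 2071 138
138 2053 2189 138
138 2053 2189 138
138 2189 2189 138
307 2189 2189 307
307 2283 2283 307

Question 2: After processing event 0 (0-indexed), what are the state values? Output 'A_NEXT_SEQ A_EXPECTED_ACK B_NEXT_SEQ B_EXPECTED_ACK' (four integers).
After event 0: A_seq=138 A_ack=2000 B_seq=2000 B_ack=138

138 2000 2000 138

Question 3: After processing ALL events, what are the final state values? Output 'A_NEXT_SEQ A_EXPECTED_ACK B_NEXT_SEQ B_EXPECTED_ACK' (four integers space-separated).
After event 0: A_seq=138 A_ack=2000 B_seq=2000 B_ack=138
After event 1: A_seq=138 A_ack=2053 B_seq=2053 B_ack=138
After event 2: A_seq=138 A_ack=2053 B_seq=2071 B_ack=138
After event 3: A_seq=138 A_ack=2053 B_seq=2189 B_ack=138
After event 4: A_seq=138 A_ack=2053 B_seq=2189 B_ack=138
After event 5: A_seq=138 A_ack=2189 B_seq=2189 B_ack=138
After event 6: A_seq=307 A_ack=2189 B_seq=2189 B_ack=307
After event 7: A_seq=307 A_ack=2283 B_seq=2283 B_ack=307

Answer: 307 2283 2283 307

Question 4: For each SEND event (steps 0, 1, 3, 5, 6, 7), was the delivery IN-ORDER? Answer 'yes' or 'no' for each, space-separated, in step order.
Step 0: SEND seq=0 -> in-order
Step 1: SEND seq=2000 -> in-order
Step 3: SEND seq=2071 -> out-of-order
Step 5: SEND seq=2053 -> in-order
Step 6: SEND seq=138 -> in-order
Step 7: SEND seq=2189 -> in-order

Answer: yes yes no yes yes yes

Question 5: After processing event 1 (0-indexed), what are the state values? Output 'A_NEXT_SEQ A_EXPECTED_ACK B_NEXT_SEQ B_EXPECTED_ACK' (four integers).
After event 0: A_seq=138 A_ack=2000 B_seq=2000 B_ack=138
After event 1: A_seq=138 A_ack=2053 B_seq=2053 B_ack=138

138 2053 2053 138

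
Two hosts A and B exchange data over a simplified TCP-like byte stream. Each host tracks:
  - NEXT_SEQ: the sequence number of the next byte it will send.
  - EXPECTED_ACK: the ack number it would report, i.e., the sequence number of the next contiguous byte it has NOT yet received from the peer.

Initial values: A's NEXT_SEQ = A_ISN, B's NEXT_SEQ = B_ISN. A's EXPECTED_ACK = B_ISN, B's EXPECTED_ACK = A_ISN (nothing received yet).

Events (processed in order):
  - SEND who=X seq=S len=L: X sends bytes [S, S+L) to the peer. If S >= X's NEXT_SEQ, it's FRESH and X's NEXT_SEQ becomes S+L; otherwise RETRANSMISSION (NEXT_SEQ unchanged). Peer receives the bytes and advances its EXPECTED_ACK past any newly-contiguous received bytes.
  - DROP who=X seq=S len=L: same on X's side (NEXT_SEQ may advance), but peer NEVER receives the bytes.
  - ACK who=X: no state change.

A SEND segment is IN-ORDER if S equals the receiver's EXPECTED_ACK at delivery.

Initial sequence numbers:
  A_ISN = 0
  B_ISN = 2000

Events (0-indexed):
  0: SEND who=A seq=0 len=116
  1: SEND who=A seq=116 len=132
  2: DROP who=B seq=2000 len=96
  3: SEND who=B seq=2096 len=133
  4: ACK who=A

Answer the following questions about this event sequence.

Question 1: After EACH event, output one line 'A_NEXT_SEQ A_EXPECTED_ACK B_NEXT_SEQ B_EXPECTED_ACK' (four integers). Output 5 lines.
116 2000 2000 116
248 2000 2000 248
248 2000 2096 248
248 2000 2229 248
248 2000 2229 248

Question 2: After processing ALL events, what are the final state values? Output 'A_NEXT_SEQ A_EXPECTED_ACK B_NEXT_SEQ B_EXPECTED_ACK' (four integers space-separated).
Answer: 248 2000 2229 248

Derivation:
After event 0: A_seq=116 A_ack=2000 B_seq=2000 B_ack=116
After event 1: A_seq=248 A_ack=2000 B_seq=2000 B_ack=248
After event 2: A_seq=248 A_ack=2000 B_seq=2096 B_ack=248
After event 3: A_seq=248 A_ack=2000 B_seq=2229 B_ack=248
After event 4: A_seq=248 A_ack=2000 B_seq=2229 B_ack=248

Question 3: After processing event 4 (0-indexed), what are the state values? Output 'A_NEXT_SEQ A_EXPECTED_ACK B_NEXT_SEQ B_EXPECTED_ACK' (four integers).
After event 0: A_seq=116 A_ack=2000 B_seq=2000 B_ack=116
After event 1: A_seq=248 A_ack=2000 B_seq=2000 B_ack=248
After event 2: A_seq=248 A_ack=2000 B_seq=2096 B_ack=248
After event 3: A_seq=248 A_ack=2000 B_seq=2229 B_ack=248
After event 4: A_seq=248 A_ack=2000 B_seq=2229 B_ack=248

248 2000 2229 248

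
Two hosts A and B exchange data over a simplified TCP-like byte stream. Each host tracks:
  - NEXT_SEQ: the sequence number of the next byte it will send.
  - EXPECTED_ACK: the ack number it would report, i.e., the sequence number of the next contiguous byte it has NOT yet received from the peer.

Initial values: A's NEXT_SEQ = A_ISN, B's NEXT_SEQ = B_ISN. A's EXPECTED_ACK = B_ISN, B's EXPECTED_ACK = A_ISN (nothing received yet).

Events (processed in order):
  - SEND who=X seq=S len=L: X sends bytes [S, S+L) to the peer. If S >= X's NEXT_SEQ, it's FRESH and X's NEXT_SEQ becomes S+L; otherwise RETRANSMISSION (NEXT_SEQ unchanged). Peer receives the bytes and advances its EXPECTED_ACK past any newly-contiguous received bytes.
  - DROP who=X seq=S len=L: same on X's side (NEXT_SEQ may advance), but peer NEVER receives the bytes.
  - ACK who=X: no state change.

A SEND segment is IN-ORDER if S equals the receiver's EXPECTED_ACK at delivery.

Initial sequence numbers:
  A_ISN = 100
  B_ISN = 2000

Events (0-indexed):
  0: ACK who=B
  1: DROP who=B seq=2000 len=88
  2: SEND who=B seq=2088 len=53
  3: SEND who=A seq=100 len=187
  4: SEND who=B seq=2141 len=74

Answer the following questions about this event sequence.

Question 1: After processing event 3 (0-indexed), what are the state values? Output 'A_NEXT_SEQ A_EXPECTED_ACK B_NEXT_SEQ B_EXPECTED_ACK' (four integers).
After event 0: A_seq=100 A_ack=2000 B_seq=2000 B_ack=100
After event 1: A_seq=100 A_ack=2000 B_seq=2088 B_ack=100
After event 2: A_seq=100 A_ack=2000 B_seq=2141 B_ack=100
After event 3: A_seq=287 A_ack=2000 B_seq=2141 B_ack=287

287 2000 2141 287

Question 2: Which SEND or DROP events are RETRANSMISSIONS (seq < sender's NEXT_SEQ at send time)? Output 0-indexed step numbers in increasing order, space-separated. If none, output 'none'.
Step 1: DROP seq=2000 -> fresh
Step 2: SEND seq=2088 -> fresh
Step 3: SEND seq=100 -> fresh
Step 4: SEND seq=2141 -> fresh

Answer: none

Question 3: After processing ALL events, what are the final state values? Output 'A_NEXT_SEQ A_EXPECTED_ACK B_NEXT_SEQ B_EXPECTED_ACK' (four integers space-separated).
Answer: 287 2000 2215 287

Derivation:
After event 0: A_seq=100 A_ack=2000 B_seq=2000 B_ack=100
After event 1: A_seq=100 A_ack=2000 B_seq=2088 B_ack=100
After event 2: A_seq=100 A_ack=2000 B_seq=2141 B_ack=100
After event 3: A_seq=287 A_ack=2000 B_seq=2141 B_ack=287
After event 4: A_seq=287 A_ack=2000 B_seq=2215 B_ack=287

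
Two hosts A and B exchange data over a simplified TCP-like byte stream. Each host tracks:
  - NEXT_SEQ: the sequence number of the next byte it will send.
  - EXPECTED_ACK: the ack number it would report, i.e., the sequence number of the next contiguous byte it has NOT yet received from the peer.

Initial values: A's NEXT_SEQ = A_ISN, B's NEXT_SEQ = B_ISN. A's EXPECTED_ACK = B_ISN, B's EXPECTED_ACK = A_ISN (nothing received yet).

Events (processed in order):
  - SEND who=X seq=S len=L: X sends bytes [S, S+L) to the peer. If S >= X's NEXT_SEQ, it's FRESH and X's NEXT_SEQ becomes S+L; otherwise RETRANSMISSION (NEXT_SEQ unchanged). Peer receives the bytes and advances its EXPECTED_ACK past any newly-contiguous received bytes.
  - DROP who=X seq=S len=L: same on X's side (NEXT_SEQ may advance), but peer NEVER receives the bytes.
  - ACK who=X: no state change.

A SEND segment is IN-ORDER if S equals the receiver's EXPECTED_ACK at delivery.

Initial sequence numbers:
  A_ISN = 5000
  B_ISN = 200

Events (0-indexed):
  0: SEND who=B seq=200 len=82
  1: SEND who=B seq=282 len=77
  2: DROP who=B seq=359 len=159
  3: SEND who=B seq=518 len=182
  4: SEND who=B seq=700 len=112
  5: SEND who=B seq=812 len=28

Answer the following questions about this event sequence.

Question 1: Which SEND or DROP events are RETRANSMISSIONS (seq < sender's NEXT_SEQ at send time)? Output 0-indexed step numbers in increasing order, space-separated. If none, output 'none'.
Step 0: SEND seq=200 -> fresh
Step 1: SEND seq=282 -> fresh
Step 2: DROP seq=359 -> fresh
Step 3: SEND seq=518 -> fresh
Step 4: SEND seq=700 -> fresh
Step 5: SEND seq=812 -> fresh

Answer: none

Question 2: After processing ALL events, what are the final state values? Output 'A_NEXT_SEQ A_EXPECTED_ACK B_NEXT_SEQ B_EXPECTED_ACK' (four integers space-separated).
Answer: 5000 359 840 5000

Derivation:
After event 0: A_seq=5000 A_ack=282 B_seq=282 B_ack=5000
After event 1: A_seq=5000 A_ack=359 B_seq=359 B_ack=5000
After event 2: A_seq=5000 A_ack=359 B_seq=518 B_ack=5000
After event 3: A_seq=5000 A_ack=359 B_seq=700 B_ack=5000
After event 4: A_seq=5000 A_ack=359 B_seq=812 B_ack=5000
After event 5: A_seq=5000 A_ack=359 B_seq=840 B_ack=5000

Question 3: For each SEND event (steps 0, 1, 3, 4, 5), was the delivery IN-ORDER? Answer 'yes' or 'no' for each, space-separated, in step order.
Step 0: SEND seq=200 -> in-order
Step 1: SEND seq=282 -> in-order
Step 3: SEND seq=518 -> out-of-order
Step 4: SEND seq=700 -> out-of-order
Step 5: SEND seq=812 -> out-of-order

Answer: yes yes no no no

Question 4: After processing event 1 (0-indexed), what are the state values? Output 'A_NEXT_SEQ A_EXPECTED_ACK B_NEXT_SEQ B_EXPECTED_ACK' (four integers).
After event 0: A_seq=5000 A_ack=282 B_seq=282 B_ack=5000
After event 1: A_seq=5000 A_ack=359 B_seq=359 B_ack=5000

5000 359 359 5000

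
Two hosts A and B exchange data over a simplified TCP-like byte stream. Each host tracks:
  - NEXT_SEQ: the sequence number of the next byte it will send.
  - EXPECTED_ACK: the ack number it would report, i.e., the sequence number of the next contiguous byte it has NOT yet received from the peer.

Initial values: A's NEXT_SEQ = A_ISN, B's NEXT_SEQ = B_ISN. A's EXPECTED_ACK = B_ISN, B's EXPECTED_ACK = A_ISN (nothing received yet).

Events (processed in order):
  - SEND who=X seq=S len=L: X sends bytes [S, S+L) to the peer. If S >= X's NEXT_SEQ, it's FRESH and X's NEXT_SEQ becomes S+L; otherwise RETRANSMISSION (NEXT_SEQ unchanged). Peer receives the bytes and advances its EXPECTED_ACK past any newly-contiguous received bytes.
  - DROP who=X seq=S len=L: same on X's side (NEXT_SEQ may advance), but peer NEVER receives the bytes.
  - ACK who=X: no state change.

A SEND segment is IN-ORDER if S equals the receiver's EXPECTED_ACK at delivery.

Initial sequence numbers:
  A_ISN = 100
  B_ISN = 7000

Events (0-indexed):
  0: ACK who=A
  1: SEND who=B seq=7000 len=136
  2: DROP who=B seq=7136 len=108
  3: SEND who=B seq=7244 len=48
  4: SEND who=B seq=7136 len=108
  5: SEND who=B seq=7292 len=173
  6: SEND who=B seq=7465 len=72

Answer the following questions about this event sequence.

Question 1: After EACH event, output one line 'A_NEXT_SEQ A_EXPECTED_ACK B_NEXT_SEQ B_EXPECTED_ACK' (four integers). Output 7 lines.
100 7000 7000 100
100 7136 7136 100
100 7136 7244 100
100 7136 7292 100
100 7292 7292 100
100 7465 7465 100
100 7537 7537 100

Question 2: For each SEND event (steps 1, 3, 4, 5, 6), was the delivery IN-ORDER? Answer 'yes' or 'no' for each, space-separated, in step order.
Answer: yes no yes yes yes

Derivation:
Step 1: SEND seq=7000 -> in-order
Step 3: SEND seq=7244 -> out-of-order
Step 4: SEND seq=7136 -> in-order
Step 5: SEND seq=7292 -> in-order
Step 6: SEND seq=7465 -> in-order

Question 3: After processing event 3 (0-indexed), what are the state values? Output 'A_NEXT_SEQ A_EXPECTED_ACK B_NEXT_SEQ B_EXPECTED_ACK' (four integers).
After event 0: A_seq=100 A_ack=7000 B_seq=7000 B_ack=100
After event 1: A_seq=100 A_ack=7136 B_seq=7136 B_ack=100
After event 2: A_seq=100 A_ack=7136 B_seq=7244 B_ack=100
After event 3: A_seq=100 A_ack=7136 B_seq=7292 B_ack=100

100 7136 7292 100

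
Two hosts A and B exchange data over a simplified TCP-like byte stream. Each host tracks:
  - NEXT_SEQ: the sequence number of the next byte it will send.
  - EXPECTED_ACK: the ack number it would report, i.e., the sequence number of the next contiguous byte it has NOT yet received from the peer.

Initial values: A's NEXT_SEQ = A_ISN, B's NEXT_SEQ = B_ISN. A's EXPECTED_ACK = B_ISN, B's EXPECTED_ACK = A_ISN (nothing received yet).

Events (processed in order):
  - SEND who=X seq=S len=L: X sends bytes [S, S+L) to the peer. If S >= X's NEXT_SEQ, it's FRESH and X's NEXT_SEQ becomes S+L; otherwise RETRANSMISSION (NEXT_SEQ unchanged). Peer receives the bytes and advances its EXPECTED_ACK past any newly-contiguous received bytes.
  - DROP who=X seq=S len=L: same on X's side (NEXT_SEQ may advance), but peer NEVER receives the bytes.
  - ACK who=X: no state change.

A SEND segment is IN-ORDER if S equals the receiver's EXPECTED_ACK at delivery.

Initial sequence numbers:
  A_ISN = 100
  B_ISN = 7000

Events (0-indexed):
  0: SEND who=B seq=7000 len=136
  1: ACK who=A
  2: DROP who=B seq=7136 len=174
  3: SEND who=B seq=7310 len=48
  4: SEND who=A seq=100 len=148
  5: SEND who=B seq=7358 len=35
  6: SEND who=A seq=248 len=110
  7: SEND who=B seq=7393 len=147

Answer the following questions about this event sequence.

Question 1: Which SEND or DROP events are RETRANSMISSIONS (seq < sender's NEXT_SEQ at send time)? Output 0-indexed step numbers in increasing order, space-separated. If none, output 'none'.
Answer: none

Derivation:
Step 0: SEND seq=7000 -> fresh
Step 2: DROP seq=7136 -> fresh
Step 3: SEND seq=7310 -> fresh
Step 4: SEND seq=100 -> fresh
Step 5: SEND seq=7358 -> fresh
Step 6: SEND seq=248 -> fresh
Step 7: SEND seq=7393 -> fresh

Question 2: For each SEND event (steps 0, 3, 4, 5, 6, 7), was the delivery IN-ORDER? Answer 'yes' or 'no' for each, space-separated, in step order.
Step 0: SEND seq=7000 -> in-order
Step 3: SEND seq=7310 -> out-of-order
Step 4: SEND seq=100 -> in-order
Step 5: SEND seq=7358 -> out-of-order
Step 6: SEND seq=248 -> in-order
Step 7: SEND seq=7393 -> out-of-order

Answer: yes no yes no yes no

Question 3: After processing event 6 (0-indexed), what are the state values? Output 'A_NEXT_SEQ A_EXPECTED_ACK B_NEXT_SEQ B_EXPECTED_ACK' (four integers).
After event 0: A_seq=100 A_ack=7136 B_seq=7136 B_ack=100
After event 1: A_seq=100 A_ack=7136 B_seq=7136 B_ack=100
After event 2: A_seq=100 A_ack=7136 B_seq=7310 B_ack=100
After event 3: A_seq=100 A_ack=7136 B_seq=7358 B_ack=100
After event 4: A_seq=248 A_ack=7136 B_seq=7358 B_ack=248
After event 5: A_seq=248 A_ack=7136 B_seq=7393 B_ack=248
After event 6: A_seq=358 A_ack=7136 B_seq=7393 B_ack=358

358 7136 7393 358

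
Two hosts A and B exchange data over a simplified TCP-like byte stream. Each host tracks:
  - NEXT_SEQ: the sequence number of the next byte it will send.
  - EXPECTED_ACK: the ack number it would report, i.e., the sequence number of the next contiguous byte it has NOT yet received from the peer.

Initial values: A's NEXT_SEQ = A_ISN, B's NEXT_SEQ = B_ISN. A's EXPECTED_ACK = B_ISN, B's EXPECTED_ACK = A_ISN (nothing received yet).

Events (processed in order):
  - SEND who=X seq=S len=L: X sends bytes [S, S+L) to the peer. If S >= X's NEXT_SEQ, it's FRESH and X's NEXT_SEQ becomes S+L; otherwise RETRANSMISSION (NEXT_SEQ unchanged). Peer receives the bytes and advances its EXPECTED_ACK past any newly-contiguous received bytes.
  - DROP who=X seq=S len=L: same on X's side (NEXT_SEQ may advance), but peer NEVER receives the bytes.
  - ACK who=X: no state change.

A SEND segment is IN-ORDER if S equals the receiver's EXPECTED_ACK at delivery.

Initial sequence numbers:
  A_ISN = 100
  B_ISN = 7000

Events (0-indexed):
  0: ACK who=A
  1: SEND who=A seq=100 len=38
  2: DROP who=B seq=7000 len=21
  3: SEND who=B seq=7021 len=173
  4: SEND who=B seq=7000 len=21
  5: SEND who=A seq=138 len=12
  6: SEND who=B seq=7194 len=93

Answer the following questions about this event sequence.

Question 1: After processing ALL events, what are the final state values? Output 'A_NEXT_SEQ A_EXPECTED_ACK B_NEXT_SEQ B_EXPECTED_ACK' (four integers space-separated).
Answer: 150 7287 7287 150

Derivation:
After event 0: A_seq=100 A_ack=7000 B_seq=7000 B_ack=100
After event 1: A_seq=138 A_ack=7000 B_seq=7000 B_ack=138
After event 2: A_seq=138 A_ack=7000 B_seq=7021 B_ack=138
After event 3: A_seq=138 A_ack=7000 B_seq=7194 B_ack=138
After event 4: A_seq=138 A_ack=7194 B_seq=7194 B_ack=138
After event 5: A_seq=150 A_ack=7194 B_seq=7194 B_ack=150
After event 6: A_seq=150 A_ack=7287 B_seq=7287 B_ack=150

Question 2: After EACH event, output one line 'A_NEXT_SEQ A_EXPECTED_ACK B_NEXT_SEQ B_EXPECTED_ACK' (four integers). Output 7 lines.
100 7000 7000 100
138 7000 7000 138
138 7000 7021 138
138 7000 7194 138
138 7194 7194 138
150 7194 7194 150
150 7287 7287 150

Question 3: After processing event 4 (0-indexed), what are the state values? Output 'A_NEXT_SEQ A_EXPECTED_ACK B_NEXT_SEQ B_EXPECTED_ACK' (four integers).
After event 0: A_seq=100 A_ack=7000 B_seq=7000 B_ack=100
After event 1: A_seq=138 A_ack=7000 B_seq=7000 B_ack=138
After event 2: A_seq=138 A_ack=7000 B_seq=7021 B_ack=138
After event 3: A_seq=138 A_ack=7000 B_seq=7194 B_ack=138
After event 4: A_seq=138 A_ack=7194 B_seq=7194 B_ack=138

138 7194 7194 138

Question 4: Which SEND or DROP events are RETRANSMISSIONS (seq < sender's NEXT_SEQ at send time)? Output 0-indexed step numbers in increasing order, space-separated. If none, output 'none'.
Step 1: SEND seq=100 -> fresh
Step 2: DROP seq=7000 -> fresh
Step 3: SEND seq=7021 -> fresh
Step 4: SEND seq=7000 -> retransmit
Step 5: SEND seq=138 -> fresh
Step 6: SEND seq=7194 -> fresh

Answer: 4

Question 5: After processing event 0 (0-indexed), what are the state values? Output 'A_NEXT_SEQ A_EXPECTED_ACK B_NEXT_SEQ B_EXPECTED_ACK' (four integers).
After event 0: A_seq=100 A_ack=7000 B_seq=7000 B_ack=100

100 7000 7000 100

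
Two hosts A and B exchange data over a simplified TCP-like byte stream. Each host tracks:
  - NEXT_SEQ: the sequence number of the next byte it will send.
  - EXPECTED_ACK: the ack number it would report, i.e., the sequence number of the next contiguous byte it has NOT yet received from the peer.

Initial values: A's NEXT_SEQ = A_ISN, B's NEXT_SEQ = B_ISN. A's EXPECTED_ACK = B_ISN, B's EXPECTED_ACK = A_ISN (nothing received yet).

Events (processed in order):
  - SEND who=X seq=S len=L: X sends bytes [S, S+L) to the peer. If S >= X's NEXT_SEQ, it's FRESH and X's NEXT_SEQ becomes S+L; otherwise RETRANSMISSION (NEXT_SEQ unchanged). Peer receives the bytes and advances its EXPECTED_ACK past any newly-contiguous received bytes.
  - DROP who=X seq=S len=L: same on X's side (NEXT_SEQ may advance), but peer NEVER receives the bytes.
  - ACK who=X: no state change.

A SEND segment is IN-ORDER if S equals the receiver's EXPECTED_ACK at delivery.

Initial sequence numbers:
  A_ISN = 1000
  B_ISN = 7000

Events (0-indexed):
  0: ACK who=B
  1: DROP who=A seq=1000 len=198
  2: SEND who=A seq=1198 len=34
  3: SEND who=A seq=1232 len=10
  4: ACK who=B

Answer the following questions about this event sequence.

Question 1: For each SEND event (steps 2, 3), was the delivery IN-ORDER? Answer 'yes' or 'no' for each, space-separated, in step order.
Step 2: SEND seq=1198 -> out-of-order
Step 3: SEND seq=1232 -> out-of-order

Answer: no no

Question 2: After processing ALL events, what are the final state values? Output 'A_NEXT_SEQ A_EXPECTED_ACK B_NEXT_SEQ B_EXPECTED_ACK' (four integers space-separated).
After event 0: A_seq=1000 A_ack=7000 B_seq=7000 B_ack=1000
After event 1: A_seq=1198 A_ack=7000 B_seq=7000 B_ack=1000
After event 2: A_seq=1232 A_ack=7000 B_seq=7000 B_ack=1000
After event 3: A_seq=1242 A_ack=7000 B_seq=7000 B_ack=1000
After event 4: A_seq=1242 A_ack=7000 B_seq=7000 B_ack=1000

Answer: 1242 7000 7000 1000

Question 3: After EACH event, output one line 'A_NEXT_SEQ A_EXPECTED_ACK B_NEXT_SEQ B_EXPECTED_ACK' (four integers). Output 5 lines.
1000 7000 7000 1000
1198 7000 7000 1000
1232 7000 7000 1000
1242 7000 7000 1000
1242 7000 7000 1000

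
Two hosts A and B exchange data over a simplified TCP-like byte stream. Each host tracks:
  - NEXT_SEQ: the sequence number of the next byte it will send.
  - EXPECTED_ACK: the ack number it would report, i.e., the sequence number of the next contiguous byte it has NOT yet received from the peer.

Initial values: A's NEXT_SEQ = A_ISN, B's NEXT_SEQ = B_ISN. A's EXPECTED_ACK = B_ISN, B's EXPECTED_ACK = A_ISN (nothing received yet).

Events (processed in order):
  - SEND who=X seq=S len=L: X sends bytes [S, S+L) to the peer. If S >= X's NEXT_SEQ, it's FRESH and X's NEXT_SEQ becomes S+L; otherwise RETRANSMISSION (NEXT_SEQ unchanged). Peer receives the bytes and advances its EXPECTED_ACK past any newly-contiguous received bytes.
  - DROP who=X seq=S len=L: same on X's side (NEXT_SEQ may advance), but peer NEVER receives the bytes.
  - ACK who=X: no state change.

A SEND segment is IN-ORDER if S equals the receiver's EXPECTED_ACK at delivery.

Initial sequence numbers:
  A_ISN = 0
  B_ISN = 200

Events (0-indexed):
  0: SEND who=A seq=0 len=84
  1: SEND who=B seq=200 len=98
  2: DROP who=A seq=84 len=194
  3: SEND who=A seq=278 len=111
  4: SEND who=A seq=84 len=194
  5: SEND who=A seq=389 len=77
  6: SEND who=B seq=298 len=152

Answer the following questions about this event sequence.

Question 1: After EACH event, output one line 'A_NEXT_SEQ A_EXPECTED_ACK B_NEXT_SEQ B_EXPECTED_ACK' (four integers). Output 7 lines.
84 200 200 84
84 298 298 84
278 298 298 84
389 298 298 84
389 298 298 389
466 298 298 466
466 450 450 466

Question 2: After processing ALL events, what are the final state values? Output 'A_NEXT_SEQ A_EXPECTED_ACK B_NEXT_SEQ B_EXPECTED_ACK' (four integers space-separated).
After event 0: A_seq=84 A_ack=200 B_seq=200 B_ack=84
After event 1: A_seq=84 A_ack=298 B_seq=298 B_ack=84
After event 2: A_seq=278 A_ack=298 B_seq=298 B_ack=84
After event 3: A_seq=389 A_ack=298 B_seq=298 B_ack=84
After event 4: A_seq=389 A_ack=298 B_seq=298 B_ack=389
After event 5: A_seq=466 A_ack=298 B_seq=298 B_ack=466
After event 6: A_seq=466 A_ack=450 B_seq=450 B_ack=466

Answer: 466 450 450 466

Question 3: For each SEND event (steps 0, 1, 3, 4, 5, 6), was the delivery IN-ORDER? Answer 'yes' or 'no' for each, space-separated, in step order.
Answer: yes yes no yes yes yes

Derivation:
Step 0: SEND seq=0 -> in-order
Step 1: SEND seq=200 -> in-order
Step 3: SEND seq=278 -> out-of-order
Step 4: SEND seq=84 -> in-order
Step 5: SEND seq=389 -> in-order
Step 6: SEND seq=298 -> in-order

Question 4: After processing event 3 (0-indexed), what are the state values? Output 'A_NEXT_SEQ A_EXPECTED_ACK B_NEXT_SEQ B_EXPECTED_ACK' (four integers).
After event 0: A_seq=84 A_ack=200 B_seq=200 B_ack=84
After event 1: A_seq=84 A_ack=298 B_seq=298 B_ack=84
After event 2: A_seq=278 A_ack=298 B_seq=298 B_ack=84
After event 3: A_seq=389 A_ack=298 B_seq=298 B_ack=84

389 298 298 84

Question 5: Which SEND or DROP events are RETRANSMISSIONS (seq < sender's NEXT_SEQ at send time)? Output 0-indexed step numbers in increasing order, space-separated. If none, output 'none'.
Answer: 4

Derivation:
Step 0: SEND seq=0 -> fresh
Step 1: SEND seq=200 -> fresh
Step 2: DROP seq=84 -> fresh
Step 3: SEND seq=278 -> fresh
Step 4: SEND seq=84 -> retransmit
Step 5: SEND seq=389 -> fresh
Step 6: SEND seq=298 -> fresh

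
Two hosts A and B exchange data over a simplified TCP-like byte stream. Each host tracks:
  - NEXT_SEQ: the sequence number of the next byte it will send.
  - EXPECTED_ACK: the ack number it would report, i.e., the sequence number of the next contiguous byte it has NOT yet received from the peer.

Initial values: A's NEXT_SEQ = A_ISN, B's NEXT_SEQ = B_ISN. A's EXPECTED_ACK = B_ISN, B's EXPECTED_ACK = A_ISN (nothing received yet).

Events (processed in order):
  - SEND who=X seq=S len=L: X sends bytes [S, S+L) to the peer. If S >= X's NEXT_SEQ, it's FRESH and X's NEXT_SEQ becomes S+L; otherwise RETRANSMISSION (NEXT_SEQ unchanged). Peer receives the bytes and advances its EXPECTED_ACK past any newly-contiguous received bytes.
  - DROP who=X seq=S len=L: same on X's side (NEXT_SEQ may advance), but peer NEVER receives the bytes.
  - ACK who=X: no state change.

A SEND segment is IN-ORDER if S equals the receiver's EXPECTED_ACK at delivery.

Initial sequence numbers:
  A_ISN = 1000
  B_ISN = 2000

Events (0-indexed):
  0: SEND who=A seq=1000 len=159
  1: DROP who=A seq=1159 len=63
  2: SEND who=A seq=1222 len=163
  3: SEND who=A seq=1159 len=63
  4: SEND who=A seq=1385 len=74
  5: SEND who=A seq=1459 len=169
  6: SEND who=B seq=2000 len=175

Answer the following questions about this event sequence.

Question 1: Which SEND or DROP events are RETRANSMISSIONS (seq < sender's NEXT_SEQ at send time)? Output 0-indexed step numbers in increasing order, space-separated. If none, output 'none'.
Answer: 3

Derivation:
Step 0: SEND seq=1000 -> fresh
Step 1: DROP seq=1159 -> fresh
Step 2: SEND seq=1222 -> fresh
Step 3: SEND seq=1159 -> retransmit
Step 4: SEND seq=1385 -> fresh
Step 5: SEND seq=1459 -> fresh
Step 6: SEND seq=2000 -> fresh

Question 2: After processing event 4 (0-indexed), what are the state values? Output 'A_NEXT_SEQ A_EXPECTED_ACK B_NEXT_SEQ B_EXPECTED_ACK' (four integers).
After event 0: A_seq=1159 A_ack=2000 B_seq=2000 B_ack=1159
After event 1: A_seq=1222 A_ack=2000 B_seq=2000 B_ack=1159
After event 2: A_seq=1385 A_ack=2000 B_seq=2000 B_ack=1159
After event 3: A_seq=1385 A_ack=2000 B_seq=2000 B_ack=1385
After event 4: A_seq=1459 A_ack=2000 B_seq=2000 B_ack=1459

1459 2000 2000 1459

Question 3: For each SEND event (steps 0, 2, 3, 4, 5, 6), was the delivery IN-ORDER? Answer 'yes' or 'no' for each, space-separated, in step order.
Answer: yes no yes yes yes yes

Derivation:
Step 0: SEND seq=1000 -> in-order
Step 2: SEND seq=1222 -> out-of-order
Step 3: SEND seq=1159 -> in-order
Step 4: SEND seq=1385 -> in-order
Step 5: SEND seq=1459 -> in-order
Step 6: SEND seq=2000 -> in-order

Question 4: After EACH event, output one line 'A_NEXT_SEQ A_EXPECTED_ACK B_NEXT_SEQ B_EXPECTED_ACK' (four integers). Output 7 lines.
1159 2000 2000 1159
1222 2000 2000 1159
1385 2000 2000 1159
1385 2000 2000 1385
1459 2000 2000 1459
1628 2000 2000 1628
1628 2175 2175 1628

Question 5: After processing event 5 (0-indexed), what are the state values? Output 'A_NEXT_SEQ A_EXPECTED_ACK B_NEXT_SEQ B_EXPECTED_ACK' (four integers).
After event 0: A_seq=1159 A_ack=2000 B_seq=2000 B_ack=1159
After event 1: A_seq=1222 A_ack=2000 B_seq=2000 B_ack=1159
After event 2: A_seq=1385 A_ack=2000 B_seq=2000 B_ack=1159
After event 3: A_seq=1385 A_ack=2000 B_seq=2000 B_ack=1385
After event 4: A_seq=1459 A_ack=2000 B_seq=2000 B_ack=1459
After event 5: A_seq=1628 A_ack=2000 B_seq=2000 B_ack=1628

1628 2000 2000 1628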